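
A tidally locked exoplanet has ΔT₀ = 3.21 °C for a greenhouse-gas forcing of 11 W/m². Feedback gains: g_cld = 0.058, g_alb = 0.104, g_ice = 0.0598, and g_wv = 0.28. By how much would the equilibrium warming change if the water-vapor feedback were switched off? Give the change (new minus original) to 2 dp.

-2.32 °C

Original: g = 0.5018, ΔT = 3.21/(1−0.5018) = 6.4432 °C.
Without water-vapor: g' = 0.2218, ΔT' = 3.21/(1−0.2218) = 4.1249 °C.
Change = 4.1249 − 6.4432 = -2.32 °C.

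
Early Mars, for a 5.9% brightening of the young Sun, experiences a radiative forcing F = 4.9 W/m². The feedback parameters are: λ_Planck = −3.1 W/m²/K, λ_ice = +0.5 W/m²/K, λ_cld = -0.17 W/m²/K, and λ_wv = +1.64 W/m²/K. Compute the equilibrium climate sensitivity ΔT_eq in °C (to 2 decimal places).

Net feedback parameter λ = (−3.1) + (+0.5) + (-0.17) + (+1.64) = -1.13 W/m²/K.
ΔT = −F/λ = −4.9/(-1.13) = 4.34 °C.

4.34 °C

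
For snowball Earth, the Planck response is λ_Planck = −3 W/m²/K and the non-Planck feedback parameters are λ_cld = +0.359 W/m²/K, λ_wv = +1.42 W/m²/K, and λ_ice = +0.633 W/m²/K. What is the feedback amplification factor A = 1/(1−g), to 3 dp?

Convert to gains: g_cld = 0.359/3 = 0.1197; g_wv = 1.42/3 = 0.4733; g_ice = 0.633/3 = 0.211.
Total gain g = 0.804.
A = 1/(1 − 0.804) = 5.102.

5.102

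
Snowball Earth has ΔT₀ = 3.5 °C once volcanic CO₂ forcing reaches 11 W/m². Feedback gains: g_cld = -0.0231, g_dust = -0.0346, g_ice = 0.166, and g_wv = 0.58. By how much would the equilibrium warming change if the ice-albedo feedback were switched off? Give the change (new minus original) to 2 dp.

Original: g = 0.6883, ΔT = 3.5/(1−0.6883) = 11.2287 °C.
Without ice-albedo: g' = 0.5223, ΔT' = 3.5/(1−0.5223) = 7.3268 °C.
Change = 7.3268 − 11.2287 = -3.90 °C.

-3.90 °C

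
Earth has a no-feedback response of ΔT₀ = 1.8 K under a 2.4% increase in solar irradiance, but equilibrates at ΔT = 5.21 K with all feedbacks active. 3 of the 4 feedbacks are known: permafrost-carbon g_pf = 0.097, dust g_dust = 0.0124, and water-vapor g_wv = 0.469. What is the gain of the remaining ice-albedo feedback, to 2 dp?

Amplification A = ΔT/ΔT₀ = 5.21/1.8 = 2.894.
Total gain g = 1 − 1/A = 1 − 1/2.894 = 0.6545.
Known gains sum to 0.097 + 0.0124 + 0.469 = 0.5784.
g_ice = 0.6545 − 0.5784 = 0.08.

0.08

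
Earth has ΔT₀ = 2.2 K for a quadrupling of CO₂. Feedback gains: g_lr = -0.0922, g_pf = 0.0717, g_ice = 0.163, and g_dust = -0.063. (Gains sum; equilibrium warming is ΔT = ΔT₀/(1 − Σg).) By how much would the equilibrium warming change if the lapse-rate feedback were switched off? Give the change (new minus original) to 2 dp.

Original: g = 0.0795, ΔT = 2.2/(1−0.0795) = 2.3900 K.
Without lapse-rate: g' = 0.1717, ΔT' = 2.2/(1−0.1717) = 2.6560 K.
Change = 2.6560 − 2.3900 = 0.27 K.

0.27 K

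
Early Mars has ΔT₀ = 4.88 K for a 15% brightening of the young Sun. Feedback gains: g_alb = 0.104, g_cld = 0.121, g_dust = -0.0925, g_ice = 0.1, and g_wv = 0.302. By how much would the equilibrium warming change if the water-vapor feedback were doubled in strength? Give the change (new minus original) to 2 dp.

Original: g = 0.5345, ΔT = 4.88/(1−0.5345) = 10.4834 K.
With doubled water-vapor: g' = 0.8365, ΔT' = 4.88/(1−0.8365) = 29.8471 K.
Change = 29.8471 − 10.4834 = 19.36 K.

19.36 K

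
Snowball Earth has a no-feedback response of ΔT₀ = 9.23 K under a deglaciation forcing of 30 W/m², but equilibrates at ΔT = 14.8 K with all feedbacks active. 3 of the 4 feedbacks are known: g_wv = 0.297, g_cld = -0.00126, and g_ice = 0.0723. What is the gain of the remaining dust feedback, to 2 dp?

Amplification A = ΔT/ΔT₀ = 14.8/9.23 = 1.603.
Total gain g = 1 − 1/A = 1 − 1/1.603 = 0.3762.
Known gains sum to 0.297 − 0.00126 + 0.0723 = 0.36804.
g_dust = 0.3762 − 0.36804 = 0.01.

0.01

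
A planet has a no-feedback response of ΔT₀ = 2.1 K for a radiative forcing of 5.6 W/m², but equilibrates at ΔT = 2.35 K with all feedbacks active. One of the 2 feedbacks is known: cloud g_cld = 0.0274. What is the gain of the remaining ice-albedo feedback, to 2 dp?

Amplification A = ΔT/ΔT₀ = 2.35/2.1 = 1.119.
Total gain g = 1 − 1/A = 1 − 1/1.119 = 0.1063.
The known gain is 0.0274.
g_ice = 0.1063 − 0.0274 = 0.08.

0.08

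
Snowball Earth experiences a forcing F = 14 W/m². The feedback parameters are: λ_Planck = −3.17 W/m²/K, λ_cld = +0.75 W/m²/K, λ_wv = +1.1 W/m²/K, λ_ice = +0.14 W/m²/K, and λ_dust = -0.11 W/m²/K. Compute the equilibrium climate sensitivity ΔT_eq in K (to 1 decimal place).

Net feedback parameter λ = (−3.17) + (+0.75) + (+1.1) + (+0.14) + (-0.11) = -1.29 W/m²/K.
ΔT = −F/λ = −14/(-1.29) = 10.9 K.

10.9 K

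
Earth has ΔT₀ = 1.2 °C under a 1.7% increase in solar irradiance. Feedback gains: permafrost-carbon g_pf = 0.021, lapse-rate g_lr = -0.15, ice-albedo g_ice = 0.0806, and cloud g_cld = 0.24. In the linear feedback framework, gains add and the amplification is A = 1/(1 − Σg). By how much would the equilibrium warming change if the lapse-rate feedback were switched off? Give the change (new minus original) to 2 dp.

0.34 °C

Original: g = 0.1916, ΔT = 1.2/(1−0.1916) = 1.4844 °C.
Without lapse-rate: g' = 0.3416, ΔT' = 1.2/(1−0.3416) = 1.8226 °C.
Change = 1.8226 − 1.4844 = 0.34 °C.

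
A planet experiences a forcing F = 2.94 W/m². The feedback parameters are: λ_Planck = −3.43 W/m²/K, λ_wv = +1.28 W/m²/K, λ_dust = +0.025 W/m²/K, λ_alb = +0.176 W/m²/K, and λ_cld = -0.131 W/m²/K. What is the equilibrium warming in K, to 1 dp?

Net feedback parameter λ = (−3.43) + (+1.28) + (+0.025) + (+0.176) + (-0.131) = -2.08 W/m²/K.
ΔT = −F/λ = −2.94/(-2.08) = 1.4 K.

1.4 K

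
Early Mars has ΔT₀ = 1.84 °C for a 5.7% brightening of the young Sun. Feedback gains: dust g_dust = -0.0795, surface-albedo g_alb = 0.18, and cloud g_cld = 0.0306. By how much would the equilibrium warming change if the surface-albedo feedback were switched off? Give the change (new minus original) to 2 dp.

-0.36 °C

Original: g = 0.1311, ΔT = 1.84/(1−0.1311) = 2.1176 °C.
Without surface-albedo: g' = -0.0489, ΔT' = 1.84/(1+0.0489) = 1.7542 °C.
Change = 1.7542 − 2.1176 = -0.36 °C.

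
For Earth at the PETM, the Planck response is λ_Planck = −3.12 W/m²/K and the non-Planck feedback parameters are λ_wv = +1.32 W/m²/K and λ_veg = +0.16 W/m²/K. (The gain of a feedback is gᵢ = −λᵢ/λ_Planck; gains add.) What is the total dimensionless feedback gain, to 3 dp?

0.474

Convert to gains: g_wv = 1.32/3.12 = 0.4231; g_veg = 0.16/3.12 = 0.05128.
Total gain g = 0.47438.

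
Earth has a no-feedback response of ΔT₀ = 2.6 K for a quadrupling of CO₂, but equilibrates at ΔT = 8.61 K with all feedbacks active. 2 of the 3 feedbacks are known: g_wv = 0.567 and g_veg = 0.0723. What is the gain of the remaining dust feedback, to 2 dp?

0.06

Amplification A = ΔT/ΔT₀ = 8.61/2.6 = 3.312.
Total gain g = 1 − 1/A = 1 − 1/3.312 = 0.6981.
Known gains sum to 0.567 + 0.0723 = 0.6393.
g_dust = 0.6981 − 0.6393 = 0.06.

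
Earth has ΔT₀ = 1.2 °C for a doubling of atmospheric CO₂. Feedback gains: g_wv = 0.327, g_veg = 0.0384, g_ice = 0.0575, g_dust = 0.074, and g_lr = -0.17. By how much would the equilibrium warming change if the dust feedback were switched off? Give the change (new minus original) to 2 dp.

-0.18 °C

Original: g = 0.3269, ΔT = 1.2/(1−0.3269) = 1.7828 °C.
Without dust: g' = 0.2529, ΔT' = 1.2/(1−0.2529) = 1.6062 °C.
Change = 1.6062 − 1.7828 = -0.18 °C.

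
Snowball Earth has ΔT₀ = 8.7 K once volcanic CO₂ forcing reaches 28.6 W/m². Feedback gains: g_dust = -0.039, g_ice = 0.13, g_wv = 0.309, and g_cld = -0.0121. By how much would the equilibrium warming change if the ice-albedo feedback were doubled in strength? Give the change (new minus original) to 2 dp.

Original: g = 0.3879, ΔT = 8.7/(1−0.3879) = 14.2134 K.
With doubled ice-albedo: g' = 0.5179, ΔT' = 8.7/(1−0.5179) = 18.0460 K.
Change = 18.0460 − 14.2134 = 3.83 K.

3.83 K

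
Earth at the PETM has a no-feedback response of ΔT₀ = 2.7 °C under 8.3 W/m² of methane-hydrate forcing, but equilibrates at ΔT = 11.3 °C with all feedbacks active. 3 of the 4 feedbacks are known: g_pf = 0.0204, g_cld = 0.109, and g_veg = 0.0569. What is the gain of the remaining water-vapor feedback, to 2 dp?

Amplification A = ΔT/ΔT₀ = 11.3/2.7 = 4.185.
Total gain g = 1 − 1/A = 1 − 1/4.185 = 0.7611.
Known gains sum to 0.0204 + 0.109 + 0.0569 = 0.1863.
g_wv = 0.7611 − 0.1863 = 0.57.

0.57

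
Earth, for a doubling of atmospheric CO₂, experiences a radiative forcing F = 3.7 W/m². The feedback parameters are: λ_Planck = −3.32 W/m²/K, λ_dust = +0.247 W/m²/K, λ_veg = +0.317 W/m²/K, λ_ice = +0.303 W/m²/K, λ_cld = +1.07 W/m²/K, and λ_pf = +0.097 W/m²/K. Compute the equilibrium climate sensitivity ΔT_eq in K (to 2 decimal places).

Net feedback parameter λ = (−3.32) + (+0.247) + (+0.317) + (+0.303) + (+1.07) + (+0.097) = -1.286 W/m²/K.
ΔT = −F/λ = −3.7/(-1.286) = 2.88 K.

2.88 K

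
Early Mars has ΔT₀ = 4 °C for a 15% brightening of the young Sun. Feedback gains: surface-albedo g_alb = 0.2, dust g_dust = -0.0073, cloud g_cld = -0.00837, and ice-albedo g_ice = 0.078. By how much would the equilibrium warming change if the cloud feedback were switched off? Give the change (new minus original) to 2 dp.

Original: g = 0.26233, ΔT = 4/(1−0.26233) = 5.4225 °C.
Without cloud: g' = 0.2707, ΔT' = 4/(1−0.2707) = 5.4847 °C.
Change = 5.4847 − 5.4225 = 0.06 °C.

0.06 °C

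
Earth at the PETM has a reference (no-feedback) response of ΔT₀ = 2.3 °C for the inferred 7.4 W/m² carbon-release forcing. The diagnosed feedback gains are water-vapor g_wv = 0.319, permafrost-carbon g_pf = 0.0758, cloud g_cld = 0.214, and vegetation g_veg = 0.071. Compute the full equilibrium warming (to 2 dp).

Total gain g = 0.319 + 0.0758 + 0.214 + 0.071 = 0.6798.
Amplification A = 1/(1 − 0.6798) = 3.123.
ΔT = 2.3 × 3.123 = 7.18 °C.

7.18 °C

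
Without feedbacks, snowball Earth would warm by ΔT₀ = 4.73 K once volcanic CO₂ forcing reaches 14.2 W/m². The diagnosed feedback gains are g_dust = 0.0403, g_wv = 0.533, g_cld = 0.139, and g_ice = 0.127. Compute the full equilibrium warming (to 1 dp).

29.4 K

Total gain g = 0.0403 + 0.533 + 0.139 + 0.127 = 0.8393.
Amplification A = 1/(1 − 0.8393) = 6.223.
ΔT = 4.73 × 6.223 = 29.4 K.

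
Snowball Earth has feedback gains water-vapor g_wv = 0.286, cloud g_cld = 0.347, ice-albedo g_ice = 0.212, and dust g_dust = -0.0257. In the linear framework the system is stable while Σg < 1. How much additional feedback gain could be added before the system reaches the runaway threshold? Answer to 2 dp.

Current total gain = 0.286 + 0.347 + 0.212 − 0.0257 = 0.8193.
Margin to runaway = 1 − 0.8193 = 0.18.

0.18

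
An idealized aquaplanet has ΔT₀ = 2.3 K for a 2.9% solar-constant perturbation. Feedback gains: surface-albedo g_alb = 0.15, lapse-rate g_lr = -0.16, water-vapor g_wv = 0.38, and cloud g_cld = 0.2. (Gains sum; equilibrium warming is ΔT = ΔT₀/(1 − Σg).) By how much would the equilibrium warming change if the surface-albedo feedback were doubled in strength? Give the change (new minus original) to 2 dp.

Original: g = 0.57, ΔT = 2.3/(1−0.57) = 5.3488 K.
With doubled surface-albedo: g' = 0.72, ΔT' = 2.3/(1−0.72) = 8.2143 K.
Change = 8.2143 − 5.3488 = 2.87 K.

2.87 K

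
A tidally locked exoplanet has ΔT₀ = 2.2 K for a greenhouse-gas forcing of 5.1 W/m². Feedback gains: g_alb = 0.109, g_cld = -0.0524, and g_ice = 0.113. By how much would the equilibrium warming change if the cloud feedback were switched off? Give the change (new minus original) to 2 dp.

Original: g = 0.1696, ΔT = 2.2/(1−0.1696) = 2.6493 K.
Without cloud: g' = 0.222, ΔT' = 2.2/(1−0.222) = 2.8278 K.
Change = 2.8278 − 2.6493 = 0.18 K.

0.18 K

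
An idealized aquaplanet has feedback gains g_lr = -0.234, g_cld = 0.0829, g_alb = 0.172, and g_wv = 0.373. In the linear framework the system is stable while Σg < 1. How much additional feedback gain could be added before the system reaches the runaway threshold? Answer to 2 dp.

Current total gain = -0.234 + 0.0829 + 0.172 + 0.373 = 0.3939.
Margin to runaway = 1 − 0.3939 = 0.61.

0.61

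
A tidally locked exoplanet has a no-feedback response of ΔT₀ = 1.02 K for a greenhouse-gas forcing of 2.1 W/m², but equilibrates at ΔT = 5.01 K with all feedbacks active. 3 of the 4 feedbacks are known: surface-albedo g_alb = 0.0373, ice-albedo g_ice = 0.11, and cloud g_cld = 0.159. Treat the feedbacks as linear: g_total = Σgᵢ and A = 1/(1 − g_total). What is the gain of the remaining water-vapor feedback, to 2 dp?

Amplification A = ΔT/ΔT₀ = 5.01/1.02 = 4.912.
Total gain g = 1 − 1/A = 1 − 1/4.912 = 0.7964.
Known gains sum to 0.0373 + 0.11 + 0.159 = 0.3063.
g_wv = 0.7964 − 0.3063 = 0.49.

0.49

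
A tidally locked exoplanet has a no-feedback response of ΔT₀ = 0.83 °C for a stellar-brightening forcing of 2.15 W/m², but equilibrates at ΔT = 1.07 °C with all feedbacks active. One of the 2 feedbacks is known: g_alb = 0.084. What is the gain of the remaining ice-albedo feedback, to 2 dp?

0.14

Amplification A = ΔT/ΔT₀ = 1.07/0.83 = 1.289.
Total gain g = 1 − 1/A = 1 − 1/1.289 = 0.2242.
The known gain is 0.084.
g_ice = 0.2242 − 0.084 = 0.14.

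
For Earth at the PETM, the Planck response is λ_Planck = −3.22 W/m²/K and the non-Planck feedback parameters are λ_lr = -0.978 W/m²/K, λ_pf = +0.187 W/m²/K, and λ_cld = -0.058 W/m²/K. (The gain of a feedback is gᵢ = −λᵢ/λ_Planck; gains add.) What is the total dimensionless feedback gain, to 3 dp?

-0.264

Convert to gains: g_lr = -0.978/3.22 = -0.3037; g_pf = 0.187/3.22 = 0.05807; g_cld = -0.058/3.22 = -0.01801.
Total gain g = -0.26364.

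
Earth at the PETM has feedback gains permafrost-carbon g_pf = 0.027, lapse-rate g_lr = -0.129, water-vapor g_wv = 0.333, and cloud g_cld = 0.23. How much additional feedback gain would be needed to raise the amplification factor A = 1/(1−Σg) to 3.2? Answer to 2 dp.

Current total gain = 0.461.
Target gain for A = 3.2: g* = 1 − 1/3.2 = 0.6875.
Additional gain needed = 0.6875 − 0.461 = 0.23.

0.23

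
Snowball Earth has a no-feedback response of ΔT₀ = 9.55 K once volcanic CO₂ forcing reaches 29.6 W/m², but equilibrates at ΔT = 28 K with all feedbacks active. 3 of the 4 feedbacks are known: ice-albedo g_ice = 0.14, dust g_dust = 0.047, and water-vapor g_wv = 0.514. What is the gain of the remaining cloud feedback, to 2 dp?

Amplification A = ΔT/ΔT₀ = 28/9.55 = 2.932.
Total gain g = 1 − 1/A = 1 − 1/2.932 = 0.6589.
Known gains sum to 0.14 + 0.047 + 0.514 = 0.701.
g_cld = 0.6589 − 0.701 = -0.04.

-0.04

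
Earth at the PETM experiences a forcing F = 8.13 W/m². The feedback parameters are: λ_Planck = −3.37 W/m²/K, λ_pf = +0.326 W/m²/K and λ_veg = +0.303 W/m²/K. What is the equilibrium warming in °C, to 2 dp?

2.97 °C

Net feedback parameter λ = (−3.37) + (+0.326) + (+0.303) = -2.741 W/m²/K.
ΔT = −F/λ = −8.13/(-2.741) = 2.97 °C.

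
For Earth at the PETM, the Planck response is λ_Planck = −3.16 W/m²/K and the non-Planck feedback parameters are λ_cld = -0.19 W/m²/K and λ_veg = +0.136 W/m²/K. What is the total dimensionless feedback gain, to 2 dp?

-0.02

Convert to gains: g_cld = -0.19/3.16 = -0.06013; g_veg = 0.136/3.16 = 0.04304.
Total gain g = -0.01709.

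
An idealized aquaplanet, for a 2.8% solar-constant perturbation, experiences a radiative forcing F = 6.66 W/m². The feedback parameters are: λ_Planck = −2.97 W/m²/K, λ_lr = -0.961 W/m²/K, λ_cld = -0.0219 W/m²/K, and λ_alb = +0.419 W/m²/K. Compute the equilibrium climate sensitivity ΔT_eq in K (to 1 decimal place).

1.9 K

Net feedback parameter λ = (−2.97) + (-0.961) + (-0.0219) + (+0.419) = -3.5339 W/m²/K.
ΔT = −F/λ = −6.66/(-3.5339) = 1.9 K.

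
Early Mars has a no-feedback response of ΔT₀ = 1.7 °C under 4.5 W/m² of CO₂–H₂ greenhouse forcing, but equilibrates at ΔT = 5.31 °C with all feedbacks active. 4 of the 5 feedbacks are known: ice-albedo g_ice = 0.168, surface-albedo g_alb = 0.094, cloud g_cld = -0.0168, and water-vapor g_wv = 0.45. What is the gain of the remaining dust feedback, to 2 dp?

-0.02

Amplification A = ΔT/ΔT₀ = 5.31/1.7 = 3.124.
Total gain g = 1 − 1/A = 1 − 1/3.124 = 0.6799.
Known gains sum to 0.168 + 0.094 − 0.0168 + 0.45 = 0.6952.
g_dust = 0.6799 − 0.6952 = -0.02.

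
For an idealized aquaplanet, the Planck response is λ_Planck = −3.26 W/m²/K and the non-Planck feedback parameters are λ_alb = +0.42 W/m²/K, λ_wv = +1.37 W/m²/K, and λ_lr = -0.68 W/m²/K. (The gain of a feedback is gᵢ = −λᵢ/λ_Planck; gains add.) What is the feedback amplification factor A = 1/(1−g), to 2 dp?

Convert to gains: g_alb = 0.42/3.26 = 0.1288; g_wv = 1.37/3.26 = 0.4202; g_lr = -0.68/3.26 = -0.2086.
Total gain g = 0.3404.
A = 1/(1 − 0.3404) = 1.52.

1.52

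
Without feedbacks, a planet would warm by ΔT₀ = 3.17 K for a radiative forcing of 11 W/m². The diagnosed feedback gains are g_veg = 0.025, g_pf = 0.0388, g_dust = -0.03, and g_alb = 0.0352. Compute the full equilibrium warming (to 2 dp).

Total gain g = 0.025 + 0.0388 − 0.03 + 0.0352 = 0.069.
Amplification A = 1/(1 − 0.069) = 1.074.
ΔT = 3.17 × 1.074 = 3.40 K.

3.40 K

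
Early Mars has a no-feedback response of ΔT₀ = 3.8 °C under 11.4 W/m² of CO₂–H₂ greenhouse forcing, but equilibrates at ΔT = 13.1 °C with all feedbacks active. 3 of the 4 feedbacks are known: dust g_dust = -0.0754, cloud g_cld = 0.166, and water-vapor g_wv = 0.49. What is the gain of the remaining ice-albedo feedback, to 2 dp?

0.13

Amplification A = ΔT/ΔT₀ = 13.1/3.8 = 3.447.
Total gain g = 1 − 1/A = 1 − 1/3.447 = 0.7099.
Known gains sum to -0.0754 + 0.166 + 0.49 = 0.5806.
g_ice = 0.7099 − 0.5806 = 0.13.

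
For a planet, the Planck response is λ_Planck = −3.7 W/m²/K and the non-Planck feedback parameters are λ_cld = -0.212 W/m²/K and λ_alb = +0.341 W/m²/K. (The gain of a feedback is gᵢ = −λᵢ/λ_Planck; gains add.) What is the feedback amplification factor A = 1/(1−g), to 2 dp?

Convert to gains: g_cld = -0.212/3.7 = -0.0573; g_alb = 0.341/3.7 = 0.09216.
Total gain g = 0.03486.
A = 1/(1 − 0.03486) = 1.04.

1.04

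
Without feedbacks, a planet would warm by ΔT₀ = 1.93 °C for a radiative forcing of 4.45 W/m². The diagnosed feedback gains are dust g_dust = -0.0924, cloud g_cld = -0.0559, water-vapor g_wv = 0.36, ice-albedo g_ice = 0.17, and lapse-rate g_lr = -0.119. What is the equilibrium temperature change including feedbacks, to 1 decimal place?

Total gain g = -0.0924 − 0.0559 + 0.36 + 0.17 − 0.119 = 0.2627.
Amplification A = 1/(1 − 0.2627) = 1.356.
ΔT = 1.93 × 1.356 = 2.6 °C.

2.6 °C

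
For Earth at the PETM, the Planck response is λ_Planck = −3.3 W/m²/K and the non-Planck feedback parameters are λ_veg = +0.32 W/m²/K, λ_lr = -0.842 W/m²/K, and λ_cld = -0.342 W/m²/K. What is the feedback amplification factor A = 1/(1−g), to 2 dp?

0.79

Convert to gains: g_veg = 0.32/3.3 = 0.09697; g_lr = -0.842/3.3 = -0.2552; g_cld = -0.342/3.3 = -0.1036.
Total gain g = -0.26183.
A = 1/(1 + 0.26183) = 0.79.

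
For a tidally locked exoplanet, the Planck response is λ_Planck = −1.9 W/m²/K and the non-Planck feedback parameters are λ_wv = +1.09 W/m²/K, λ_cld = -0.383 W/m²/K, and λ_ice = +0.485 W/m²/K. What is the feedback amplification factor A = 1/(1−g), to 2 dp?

Convert to gains: g_wv = 1.09/1.9 = 0.5737; g_cld = -0.383/1.9 = -0.2016; g_ice = 0.485/1.9 = 0.2553.
Total gain g = 0.6274.
A = 1/(1 − 0.6274) = 2.68.

2.68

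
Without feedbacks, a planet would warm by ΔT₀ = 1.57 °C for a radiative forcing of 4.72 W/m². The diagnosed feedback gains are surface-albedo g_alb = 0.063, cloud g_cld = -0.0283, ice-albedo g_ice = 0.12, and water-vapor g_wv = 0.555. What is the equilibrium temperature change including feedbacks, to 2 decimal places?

5.41 °C

Total gain g = 0.063 − 0.0283 + 0.12 + 0.555 = 0.7097.
Amplification A = 1/(1 − 0.7097) = 3.445.
ΔT = 1.57 × 3.445 = 5.41 °C.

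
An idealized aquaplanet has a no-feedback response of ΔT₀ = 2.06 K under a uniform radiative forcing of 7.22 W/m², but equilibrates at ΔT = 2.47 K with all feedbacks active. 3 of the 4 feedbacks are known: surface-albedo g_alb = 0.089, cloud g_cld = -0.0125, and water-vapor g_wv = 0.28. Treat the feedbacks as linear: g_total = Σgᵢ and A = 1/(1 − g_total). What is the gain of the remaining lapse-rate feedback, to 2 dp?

-0.19

Amplification A = ΔT/ΔT₀ = 2.47/2.06 = 1.199.
Total gain g = 1 − 1/A = 1 − 1/1.199 = 0.166.
Known gains sum to 0.089 − 0.0125 + 0.28 = 0.3565.
g_lr = 0.166 − 0.3565 = -0.19.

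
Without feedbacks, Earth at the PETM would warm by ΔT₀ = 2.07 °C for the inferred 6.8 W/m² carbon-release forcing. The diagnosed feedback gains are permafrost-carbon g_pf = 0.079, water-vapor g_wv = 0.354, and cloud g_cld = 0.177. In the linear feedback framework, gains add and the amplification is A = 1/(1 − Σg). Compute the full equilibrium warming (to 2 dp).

5.31 °C

Total gain g = 0.079 + 0.354 + 0.177 = 0.61.
Amplification A = 1/(1 − 0.61) = 2.564.
ΔT = 2.07 × 2.564 = 5.31 °C.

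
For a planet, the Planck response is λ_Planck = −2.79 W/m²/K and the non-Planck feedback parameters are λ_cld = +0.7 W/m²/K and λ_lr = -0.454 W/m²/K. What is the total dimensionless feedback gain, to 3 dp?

Convert to gains: g_cld = 0.7/2.79 = 0.2509; g_lr = -0.454/2.79 = -0.1627.
Total gain g = 0.0882.

0.088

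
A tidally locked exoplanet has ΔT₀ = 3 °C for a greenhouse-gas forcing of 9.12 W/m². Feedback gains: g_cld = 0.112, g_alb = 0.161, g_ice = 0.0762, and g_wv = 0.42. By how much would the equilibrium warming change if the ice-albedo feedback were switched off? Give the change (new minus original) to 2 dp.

-3.23 °C

Original: g = 0.7692, ΔT = 3/(1−0.7692) = 12.9983 °C.
Without ice-albedo: g' = 0.693, ΔT' = 3/(1−0.693) = 9.7720 °C.
Change = 9.7720 − 12.9983 = -3.23 °C.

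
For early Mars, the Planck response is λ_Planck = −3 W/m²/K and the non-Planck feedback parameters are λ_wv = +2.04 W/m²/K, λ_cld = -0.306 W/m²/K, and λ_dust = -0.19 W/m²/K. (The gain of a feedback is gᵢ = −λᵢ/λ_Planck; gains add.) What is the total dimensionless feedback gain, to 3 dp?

0.515

Convert to gains: g_wv = 2.04/3 = 0.68; g_cld = -0.306/3 = -0.102; g_dust = -0.19/3 = -0.06333.
Total gain g = 0.51467.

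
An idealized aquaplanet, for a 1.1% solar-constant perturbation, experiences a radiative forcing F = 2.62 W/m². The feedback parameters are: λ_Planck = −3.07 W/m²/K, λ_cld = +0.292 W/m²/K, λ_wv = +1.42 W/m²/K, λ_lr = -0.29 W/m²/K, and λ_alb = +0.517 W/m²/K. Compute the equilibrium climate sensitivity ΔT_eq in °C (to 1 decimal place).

Net feedback parameter λ = (−3.07) + (+0.292) + (+1.42) + (-0.29) + (+0.517) = -1.131 W/m²/K.
ΔT = −F/λ = −2.62/(-1.131) = 2.3 °C.

2.3 °C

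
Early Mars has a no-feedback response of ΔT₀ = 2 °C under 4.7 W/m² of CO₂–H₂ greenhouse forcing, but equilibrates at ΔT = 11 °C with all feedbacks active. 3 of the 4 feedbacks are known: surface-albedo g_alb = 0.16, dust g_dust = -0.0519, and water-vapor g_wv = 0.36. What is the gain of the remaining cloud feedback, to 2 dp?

Amplification A = ΔT/ΔT₀ = 11/2 = 5.5.
Total gain g = 1 − 1/A = 1 − 1/5.5 = 0.8182.
Known gains sum to 0.16 − 0.0519 + 0.36 = 0.4681.
g_cld = 0.8182 − 0.4681 = 0.35.

0.35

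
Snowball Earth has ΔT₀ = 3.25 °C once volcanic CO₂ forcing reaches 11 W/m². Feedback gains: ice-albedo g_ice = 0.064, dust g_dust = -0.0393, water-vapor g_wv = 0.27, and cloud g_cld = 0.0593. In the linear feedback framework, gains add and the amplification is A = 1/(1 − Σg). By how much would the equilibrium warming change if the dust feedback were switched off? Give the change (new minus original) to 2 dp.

0.33 °C

Original: g = 0.354, ΔT = 3.25/(1−0.354) = 5.0310 °C.
Without dust: g' = 0.3933, ΔT' = 3.25/(1−0.3933) = 5.3568 °C.
Change = 5.3568 − 5.0310 = 0.33 °C.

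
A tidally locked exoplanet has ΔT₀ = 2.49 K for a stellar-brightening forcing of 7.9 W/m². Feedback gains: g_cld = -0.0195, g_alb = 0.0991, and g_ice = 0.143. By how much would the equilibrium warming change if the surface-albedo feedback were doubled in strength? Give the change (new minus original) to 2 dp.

0.47 K

Original: g = 0.2226, ΔT = 2.49/(1−0.2226) = 3.2030 K.
With doubled surface-albedo: g' = 0.3217, ΔT' = 2.49/(1−0.3217) = 3.6709 K.
Change = 3.6709 − 3.2030 = 0.47 K.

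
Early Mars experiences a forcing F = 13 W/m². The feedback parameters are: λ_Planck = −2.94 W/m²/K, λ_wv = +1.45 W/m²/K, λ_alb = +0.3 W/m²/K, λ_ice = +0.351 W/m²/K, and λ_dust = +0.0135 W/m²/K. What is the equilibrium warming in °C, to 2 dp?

15.75 °C

Net feedback parameter λ = (−2.94) + (+1.45) + (+0.3) + (+0.351) + (+0.0135) = -0.8255 W/m²/K.
ΔT = −F/λ = −13/(-0.8255) = 15.75 °C.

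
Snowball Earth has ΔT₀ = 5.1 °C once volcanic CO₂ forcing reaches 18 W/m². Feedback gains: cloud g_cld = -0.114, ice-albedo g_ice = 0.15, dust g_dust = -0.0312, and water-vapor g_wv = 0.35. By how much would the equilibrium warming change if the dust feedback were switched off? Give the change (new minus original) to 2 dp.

0.40 °C

Original: g = 0.3548, ΔT = 5.1/(1−0.3548) = 7.9045 °C.
Without dust: g' = 0.386, ΔT' = 5.1/(1−0.386) = 8.3062 °C.
Change = 8.3062 − 7.9045 = 0.40 °C.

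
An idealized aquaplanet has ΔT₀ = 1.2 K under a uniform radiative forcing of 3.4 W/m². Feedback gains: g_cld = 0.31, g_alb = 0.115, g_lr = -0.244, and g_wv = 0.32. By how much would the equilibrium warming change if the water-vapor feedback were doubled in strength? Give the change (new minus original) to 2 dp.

4.30 K

Original: g = 0.501, ΔT = 1.2/(1−0.501) = 2.4048 K.
With doubled water-vapor: g' = 0.821, ΔT' = 1.2/(1−0.821) = 6.7039 K.
Change = 6.7039 − 2.4048 = 4.30 K.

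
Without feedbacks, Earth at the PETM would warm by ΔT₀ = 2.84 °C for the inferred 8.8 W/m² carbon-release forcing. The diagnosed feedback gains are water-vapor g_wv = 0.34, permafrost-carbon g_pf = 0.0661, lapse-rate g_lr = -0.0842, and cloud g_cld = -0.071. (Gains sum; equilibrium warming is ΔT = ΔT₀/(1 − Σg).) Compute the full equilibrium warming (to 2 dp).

Total gain g = 0.34 + 0.0661 − 0.0842 − 0.071 = 0.2509.
Amplification A = 1/(1 − 0.2509) = 1.335.
ΔT = 2.84 × 1.335 = 3.79 °C.

3.79 °C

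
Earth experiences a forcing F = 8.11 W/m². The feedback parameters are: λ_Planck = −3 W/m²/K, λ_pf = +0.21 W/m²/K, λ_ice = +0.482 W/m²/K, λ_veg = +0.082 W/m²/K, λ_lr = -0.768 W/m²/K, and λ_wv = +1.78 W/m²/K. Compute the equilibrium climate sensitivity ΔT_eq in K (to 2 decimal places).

Net feedback parameter λ = (−3) + (+0.21) + (+0.482) + (+0.082) + (-0.768) + (+1.78) = -1.214 W/m²/K.
ΔT = −F/λ = −8.11/(-1.214) = 6.68 K.

6.68 K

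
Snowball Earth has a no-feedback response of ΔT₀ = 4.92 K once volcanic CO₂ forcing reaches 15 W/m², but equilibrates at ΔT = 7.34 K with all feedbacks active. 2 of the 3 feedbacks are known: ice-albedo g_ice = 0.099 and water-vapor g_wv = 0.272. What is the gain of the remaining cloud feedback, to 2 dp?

Amplification A = ΔT/ΔT₀ = 7.34/4.92 = 1.492.
Total gain g = 1 − 1/A = 1 − 1/1.492 = 0.3298.
Known gains sum to 0.099 + 0.272 = 0.371.
g_cld = 0.3298 − 0.371 = -0.04.

-0.04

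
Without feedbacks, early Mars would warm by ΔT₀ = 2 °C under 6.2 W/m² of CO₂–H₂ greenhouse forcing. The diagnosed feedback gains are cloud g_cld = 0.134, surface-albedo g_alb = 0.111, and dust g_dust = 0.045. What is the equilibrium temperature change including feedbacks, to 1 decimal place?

Total gain g = 0.134 + 0.111 + 0.045 = 0.29.
Amplification A = 1/(1 − 0.29) = 1.408.
ΔT = 2 × 1.408 = 2.8 °C.

2.8 °C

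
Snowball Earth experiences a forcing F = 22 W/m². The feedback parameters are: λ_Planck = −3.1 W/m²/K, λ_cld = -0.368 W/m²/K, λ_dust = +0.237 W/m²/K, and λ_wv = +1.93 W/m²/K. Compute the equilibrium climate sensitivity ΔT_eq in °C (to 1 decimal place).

Net feedback parameter λ = (−3.1) + (-0.368) + (+0.237) + (+1.93) = -1.301 W/m²/K.
ΔT = −F/λ = −22/(-1.301) = 16.9 °C.

16.9 °C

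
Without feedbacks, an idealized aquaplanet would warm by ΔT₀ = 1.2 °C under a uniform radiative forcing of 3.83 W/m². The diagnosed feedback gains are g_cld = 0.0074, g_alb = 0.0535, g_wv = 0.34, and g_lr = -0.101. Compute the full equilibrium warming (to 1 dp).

1.7 °C

Total gain g = 0.0074 + 0.0535 + 0.34 − 0.101 = 0.2999.
Amplification A = 1/(1 − 0.2999) = 1.428.
ΔT = 1.2 × 1.428 = 1.7 °C.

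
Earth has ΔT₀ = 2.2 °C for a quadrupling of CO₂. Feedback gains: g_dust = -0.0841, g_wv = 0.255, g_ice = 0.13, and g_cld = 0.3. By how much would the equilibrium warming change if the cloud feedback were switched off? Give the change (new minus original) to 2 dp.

-2.37 °C

Original: g = 0.6009, ΔT = 2.2/(1−0.6009) = 5.5124 °C.
Without cloud: g' = 0.3009, ΔT' = 2.2/(1−0.3009) = 3.1469 °C.
Change = 3.1469 − 5.5124 = -2.37 °C.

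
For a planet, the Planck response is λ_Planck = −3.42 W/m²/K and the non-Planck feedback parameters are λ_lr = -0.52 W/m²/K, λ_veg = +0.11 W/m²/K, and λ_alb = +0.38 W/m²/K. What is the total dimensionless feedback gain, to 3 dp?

-0.009

Convert to gains: g_lr = -0.52/3.42 = -0.152; g_veg = 0.11/3.42 = 0.03216; g_alb = 0.38/3.42 = 0.1111.
Total gain g = -0.00874.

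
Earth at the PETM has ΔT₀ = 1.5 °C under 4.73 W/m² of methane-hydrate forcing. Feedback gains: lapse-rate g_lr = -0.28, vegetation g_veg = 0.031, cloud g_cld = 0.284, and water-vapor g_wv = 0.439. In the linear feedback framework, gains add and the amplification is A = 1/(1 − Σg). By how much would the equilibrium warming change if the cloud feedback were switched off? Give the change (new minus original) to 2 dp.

Original: g = 0.474, ΔT = 1.5/(1−0.474) = 2.8517 °C.
Without cloud: g' = 0.19, ΔT' = 1.5/(1−0.19) = 1.8519 °C.
Change = 1.8519 − 2.8517 = -1.00 °C.

-1.00 °C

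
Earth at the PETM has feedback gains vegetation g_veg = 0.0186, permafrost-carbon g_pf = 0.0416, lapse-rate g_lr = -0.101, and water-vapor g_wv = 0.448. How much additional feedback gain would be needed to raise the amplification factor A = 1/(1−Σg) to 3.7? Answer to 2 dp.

0.32

Current total gain = 0.4072.
Target gain for A = 3.7: g* = 1 − 1/3.7 = 0.7297.
Additional gain needed = 0.7297 − 0.4072 = 0.32.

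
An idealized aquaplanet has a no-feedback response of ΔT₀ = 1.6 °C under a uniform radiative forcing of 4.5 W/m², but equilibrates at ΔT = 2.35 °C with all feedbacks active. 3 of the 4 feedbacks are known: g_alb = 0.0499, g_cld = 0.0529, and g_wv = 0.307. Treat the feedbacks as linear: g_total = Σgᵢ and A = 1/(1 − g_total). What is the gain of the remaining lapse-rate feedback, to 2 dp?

Amplification A = ΔT/ΔT₀ = 2.35/1.6 = 1.469.
Total gain g = 1 − 1/A = 1 − 1/1.469 = 0.3193.
Known gains sum to 0.0499 + 0.0529 + 0.307 = 0.4098.
g_lr = 0.3193 − 0.4098 = -0.09.

-0.09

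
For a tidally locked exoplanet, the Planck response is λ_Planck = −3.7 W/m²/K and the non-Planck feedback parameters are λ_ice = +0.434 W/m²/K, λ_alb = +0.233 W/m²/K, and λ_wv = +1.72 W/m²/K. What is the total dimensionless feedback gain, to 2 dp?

0.65

Convert to gains: g_ice = 0.434/3.7 = 0.1173; g_alb = 0.233/3.7 = 0.06297; g_wv = 1.72/3.7 = 0.4649.
Total gain g = 0.64517.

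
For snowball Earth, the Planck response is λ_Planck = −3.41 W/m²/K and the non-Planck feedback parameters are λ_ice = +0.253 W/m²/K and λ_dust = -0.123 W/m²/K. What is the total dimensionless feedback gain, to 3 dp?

0.038

Convert to gains: g_ice = 0.253/3.41 = 0.07419; g_dust = -0.123/3.41 = -0.03607.
Total gain g = 0.03812.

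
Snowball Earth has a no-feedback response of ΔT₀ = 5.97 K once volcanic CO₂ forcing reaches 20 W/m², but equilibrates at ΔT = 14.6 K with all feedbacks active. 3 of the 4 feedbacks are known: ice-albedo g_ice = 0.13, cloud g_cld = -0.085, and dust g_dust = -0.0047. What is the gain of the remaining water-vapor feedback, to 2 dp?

0.55

Amplification A = ΔT/ΔT₀ = 14.6/5.97 = 2.446.
Total gain g = 1 − 1/A = 1 − 1/2.446 = 0.5912.
Known gains sum to 0.13 − 0.085 − 0.0047 = 0.0403.
g_wv = 0.5912 − 0.0403 = 0.55.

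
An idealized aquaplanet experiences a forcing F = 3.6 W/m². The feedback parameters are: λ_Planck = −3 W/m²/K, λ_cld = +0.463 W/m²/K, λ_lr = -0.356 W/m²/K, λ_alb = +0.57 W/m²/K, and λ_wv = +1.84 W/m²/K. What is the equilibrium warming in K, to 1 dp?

7.5 K

Net feedback parameter λ = (−3) + (+0.463) + (-0.356) + (+0.57) + (+1.84) = -0.483 W/m²/K.
ΔT = −F/λ = −3.6/(-0.483) = 7.5 K.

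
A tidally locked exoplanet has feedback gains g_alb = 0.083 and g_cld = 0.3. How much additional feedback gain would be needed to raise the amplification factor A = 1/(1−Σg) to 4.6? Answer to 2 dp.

Current total gain = 0.383.
Target gain for A = 4.6: g* = 1 − 1/4.6 = 0.7826.
Additional gain needed = 0.7826 − 0.383 = 0.40.

0.40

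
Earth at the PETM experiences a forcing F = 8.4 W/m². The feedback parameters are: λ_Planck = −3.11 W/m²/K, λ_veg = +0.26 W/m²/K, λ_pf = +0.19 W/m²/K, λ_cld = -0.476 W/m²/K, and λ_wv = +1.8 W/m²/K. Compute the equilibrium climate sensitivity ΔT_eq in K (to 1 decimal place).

Net feedback parameter λ = (−3.11) + (+0.26) + (+0.19) + (-0.476) + (+1.8) = -1.336 W/m²/K.
ΔT = −F/λ = −8.4/(-1.336) = 6.3 K.

6.3 K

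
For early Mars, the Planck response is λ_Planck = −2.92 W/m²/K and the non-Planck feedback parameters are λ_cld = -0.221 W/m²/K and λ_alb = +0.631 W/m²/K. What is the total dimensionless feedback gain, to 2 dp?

Convert to gains: g_cld = -0.221/2.92 = -0.07568; g_alb = 0.631/2.92 = 0.2161.
Total gain g = 0.14042.

0.14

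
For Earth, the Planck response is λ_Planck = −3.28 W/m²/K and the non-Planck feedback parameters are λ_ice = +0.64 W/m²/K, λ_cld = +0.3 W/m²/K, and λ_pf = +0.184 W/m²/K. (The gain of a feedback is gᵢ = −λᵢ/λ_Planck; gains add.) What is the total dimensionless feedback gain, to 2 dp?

Convert to gains: g_ice = 0.64/3.28 = 0.1951; g_cld = 0.3/3.28 = 0.09146; g_pf = 0.184/3.28 = 0.0561.
Total gain g = 0.34266.

0.34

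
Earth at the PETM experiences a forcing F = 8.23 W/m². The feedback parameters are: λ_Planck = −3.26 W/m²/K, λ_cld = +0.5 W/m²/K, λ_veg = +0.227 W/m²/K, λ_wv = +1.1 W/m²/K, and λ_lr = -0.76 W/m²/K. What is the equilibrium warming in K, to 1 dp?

3.8 K

Net feedback parameter λ = (−3.26) + (+0.5) + (+0.227) + (+1.1) + (-0.76) = -2.193 W/m²/K.
ΔT = −F/λ = −8.23/(-2.193) = 3.8 K.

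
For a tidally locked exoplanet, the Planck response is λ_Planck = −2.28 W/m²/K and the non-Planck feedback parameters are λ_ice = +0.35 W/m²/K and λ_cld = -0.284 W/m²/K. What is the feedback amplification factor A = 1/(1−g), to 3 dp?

1.030

Convert to gains: g_ice = 0.35/2.28 = 0.1535; g_cld = -0.284/2.28 = -0.1246.
Total gain g = 0.0289.
A = 1/(1 − 0.0289) = 1.030.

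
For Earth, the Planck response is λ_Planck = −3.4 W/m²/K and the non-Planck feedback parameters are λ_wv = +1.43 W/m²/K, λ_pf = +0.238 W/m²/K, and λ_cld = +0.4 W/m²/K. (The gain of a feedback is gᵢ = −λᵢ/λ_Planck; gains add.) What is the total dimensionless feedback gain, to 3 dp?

0.608

Convert to gains: g_wv = 1.43/3.4 = 0.4206; g_pf = 0.238/3.4 = 0.07; g_cld = 0.4/3.4 = 0.1176.
Total gain g = 0.6082.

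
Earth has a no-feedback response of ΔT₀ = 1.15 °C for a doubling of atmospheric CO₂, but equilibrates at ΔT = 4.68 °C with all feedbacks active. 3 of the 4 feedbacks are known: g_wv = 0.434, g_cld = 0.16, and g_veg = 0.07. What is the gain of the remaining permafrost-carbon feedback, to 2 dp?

Amplification A = ΔT/ΔT₀ = 4.68/1.15 = 4.07.
Total gain g = 1 − 1/A = 1 − 1/4.07 = 0.7543.
Known gains sum to 0.434 + 0.16 + 0.07 = 0.664.
g_pf = 0.7543 − 0.664 = 0.09.

0.09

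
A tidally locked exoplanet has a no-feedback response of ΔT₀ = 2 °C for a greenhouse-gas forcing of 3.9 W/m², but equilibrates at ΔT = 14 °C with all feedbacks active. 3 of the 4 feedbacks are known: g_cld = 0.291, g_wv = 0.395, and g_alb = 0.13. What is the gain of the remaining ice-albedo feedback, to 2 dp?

Amplification A = ΔT/ΔT₀ = 14/2 = 7.
Total gain g = 1 − 1/A = 1 − 1/7 = 0.8571.
Known gains sum to 0.291 + 0.395 + 0.13 = 0.816.
g_ice = 0.8571 − 0.816 = 0.04.

0.04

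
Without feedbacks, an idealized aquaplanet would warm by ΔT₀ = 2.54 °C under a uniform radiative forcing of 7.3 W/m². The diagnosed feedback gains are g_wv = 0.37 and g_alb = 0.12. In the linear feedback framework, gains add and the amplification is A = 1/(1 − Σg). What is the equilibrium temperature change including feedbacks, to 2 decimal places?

4.98 °C

Total gain g = 0.37 + 0.12 = 0.49.
Amplification A = 1/(1 − 0.49) = 1.961.
ΔT = 2.54 × 1.961 = 4.98 °C.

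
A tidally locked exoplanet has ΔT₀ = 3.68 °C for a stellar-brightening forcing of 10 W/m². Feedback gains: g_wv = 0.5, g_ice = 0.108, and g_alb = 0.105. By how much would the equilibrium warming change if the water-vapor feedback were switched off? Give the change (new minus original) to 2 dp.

-8.15 °C

Original: g = 0.713, ΔT = 3.68/(1−0.713) = 12.8223 °C.
Without water-vapor: g' = 0.213, ΔT' = 3.68/(1−0.213) = 4.6760 °C.
Change = 4.6760 − 12.8223 = -8.15 °C.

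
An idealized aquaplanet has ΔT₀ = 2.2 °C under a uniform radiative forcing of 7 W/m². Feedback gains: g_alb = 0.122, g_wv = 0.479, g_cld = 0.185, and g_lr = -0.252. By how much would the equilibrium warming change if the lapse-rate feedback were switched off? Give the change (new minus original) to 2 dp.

Original: g = 0.534, ΔT = 2.2/(1−0.534) = 4.7210 °C.
Without lapse-rate: g' = 0.786, ΔT' = 2.2/(1−0.786) = 10.2804 °C.
Change = 10.2804 − 4.7210 = 5.56 °C.

5.56 °C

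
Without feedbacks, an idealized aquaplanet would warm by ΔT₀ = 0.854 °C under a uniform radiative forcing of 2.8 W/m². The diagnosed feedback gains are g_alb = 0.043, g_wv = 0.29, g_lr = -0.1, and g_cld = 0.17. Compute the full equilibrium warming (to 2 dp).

Total gain g = 0.043 + 0.29 − 0.1 + 0.17 = 0.403.
Amplification A = 1/(1 − 0.403) = 1.675.
ΔT = 0.854 × 1.675 = 1.43 °C.

1.43 °C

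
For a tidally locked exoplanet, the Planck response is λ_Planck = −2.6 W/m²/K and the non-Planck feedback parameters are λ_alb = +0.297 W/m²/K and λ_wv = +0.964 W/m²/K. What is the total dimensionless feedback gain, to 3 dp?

0.485

Convert to gains: g_alb = 0.297/2.6 = 0.1142; g_wv = 0.964/2.6 = 0.3708.
Total gain g = 0.485.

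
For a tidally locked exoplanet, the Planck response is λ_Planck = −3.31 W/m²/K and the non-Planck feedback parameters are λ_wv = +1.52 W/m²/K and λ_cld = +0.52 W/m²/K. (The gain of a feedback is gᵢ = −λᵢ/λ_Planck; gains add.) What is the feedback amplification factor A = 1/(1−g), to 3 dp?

2.606

Convert to gains: g_wv = 1.52/3.31 = 0.4592; g_cld = 0.52/3.31 = 0.1571.
Total gain g = 0.6163.
A = 1/(1 − 0.6163) = 2.606.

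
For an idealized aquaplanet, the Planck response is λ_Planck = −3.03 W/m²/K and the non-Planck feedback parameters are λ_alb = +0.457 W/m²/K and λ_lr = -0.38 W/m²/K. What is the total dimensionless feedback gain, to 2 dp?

0.03

Convert to gains: g_alb = 0.457/3.03 = 0.1508; g_lr = -0.38/3.03 = -0.1254.
Total gain g = 0.0254.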